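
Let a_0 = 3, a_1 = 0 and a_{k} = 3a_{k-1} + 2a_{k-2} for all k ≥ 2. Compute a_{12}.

1702002

The ordinary generating function has denominator 1 - 3t - 2t^2.
Iterating the recurrence: a_0,…,a_{12} = 3, 0, 6, 18, 66, 234, 834, 2970, 10578, 37674, 134178, 477882, 1702002.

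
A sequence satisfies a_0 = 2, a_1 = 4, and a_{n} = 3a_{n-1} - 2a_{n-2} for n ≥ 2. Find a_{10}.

2048

The ordinary generating function has denominator 1 - 3q + 2q^2.
Iterating the recurrence: a_0,…,a_{10} = 2, 4, 8, 16, 32, 64, 128, 256, 512, 1024, 2048.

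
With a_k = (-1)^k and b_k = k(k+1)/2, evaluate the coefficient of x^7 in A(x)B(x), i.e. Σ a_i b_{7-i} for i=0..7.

16

Write out a_i and b_{7-i} for i = 0,…,7 and sum the products.
Σ = 1·28 − 1·21 + 1·15 − 1·10 + 1·6 − 1·3 + 1·1 − 1·0 = 16.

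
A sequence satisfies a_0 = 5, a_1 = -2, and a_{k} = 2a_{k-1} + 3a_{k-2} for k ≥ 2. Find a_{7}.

The ordinary generating function has denominator 1 - 2q - 3q^2.
Iterating the recurrence: a_0,…,a_{7} = 5, -2, 11, 16, 65, 178, 551, 1636.

1636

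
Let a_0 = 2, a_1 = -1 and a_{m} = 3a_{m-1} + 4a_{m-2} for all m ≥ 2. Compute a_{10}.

The ordinary generating function has denominator 1 - 3x - 4x^2.
Iterating the recurrence: a_0,…,a_{10} = 2, -1, 5, 11, 53, 203, 821, 3275, 13109, 52427, 209717.

209717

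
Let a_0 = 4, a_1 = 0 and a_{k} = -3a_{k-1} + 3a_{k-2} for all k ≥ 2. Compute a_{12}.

6091524

The ordinary generating function has denominator 1 + 3x - 3x^2.
Iterating the recurrence: a_0,…,a_{12} = 4, 0, 12, -36, 144, -540, 2052, -7776, 29484, -111780, 423792, -1606716, 6091524.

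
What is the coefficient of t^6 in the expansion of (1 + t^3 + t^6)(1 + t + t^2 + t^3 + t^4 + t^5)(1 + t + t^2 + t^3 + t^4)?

(1 + t^3 + t^6) has coefficients 1,0,0,1,0,0,1 for degrees 0…6.
(1 + t + t^2 + t^3 + t^4 + t^5) has coefficients 1,1,1,1,1,1,0 for degrees 0…6.
Finally multiplying by (1 + t + t^2 + t^3 + t^4), the product of all factors after the first has coefficients 1,2,3,4,5,5,4 for degrees 0…6.
[t^6] = 1·4 + 1·4 + 1·1 = 9.

9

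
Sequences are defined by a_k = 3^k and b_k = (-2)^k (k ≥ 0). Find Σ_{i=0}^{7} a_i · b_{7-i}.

1261

The convolution is the x^7 coefficient of A(x)B(x).
Σ = 1·(-128) + 3·64 + 9·(-32) + 27·16 + 81·(-8) + 243·4 + 729·(-2) + 2187·1 = 1261.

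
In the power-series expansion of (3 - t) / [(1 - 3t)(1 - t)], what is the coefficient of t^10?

236195

Partial fractions give a closed form: a_n = (4)·3^n + (-1)·1^n.
At n = 10: a_10 = 236195.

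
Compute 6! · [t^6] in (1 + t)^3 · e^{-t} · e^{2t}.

229

The EGF product rule gives c_6 = Σ_{k_1+k_2+k_3=6} C(6; k_1,k_2,k_3) · ∏ g_i(k_i), where (1+t)^3 gives the falling factorial (3)_k; e^{-t} gives (-1)^k; e^{2t} gives (2)^k.
g_1(k) for k = 0…6: 1, 3, 6, 6, 0, 0, 0.
g_2(k) for k = 0…6: 1, -1, 1, -1, 1, -1, 1.
g_3(k) for k = 0…6: 1, 2, 4, 8, 16, 32, 64.
First combine the last two factors: h(k) = Σ_j C(k,j)·g_2(j)·g_3(k−j) for k = 0…6: 1, 1, 1, 1, 1, 1, 1.
c_6 = Σ_k C(6,k)·g_1(k)·h(6−k) = 1·1·1 + 6·3·1 + 15·6·1 + 20·6·1 = 1 + 18 + 90 + 120 = 229.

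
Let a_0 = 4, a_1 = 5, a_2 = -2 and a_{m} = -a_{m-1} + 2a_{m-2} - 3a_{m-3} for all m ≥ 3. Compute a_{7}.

The ordinary generating function has denominator 1 + y - 2y^2 + 3y^3.
Iterating the recurrence: a_0,…,a_{7} = 4, 5, -2, 0, -19, 25, -63, 170.

170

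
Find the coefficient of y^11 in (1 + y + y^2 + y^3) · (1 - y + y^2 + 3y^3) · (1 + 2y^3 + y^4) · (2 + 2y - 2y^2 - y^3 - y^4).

(1 + y + y^2 + y^3) has coefficients 1,1,1,1 for degrees 0…3.
(1 - y + y^2 + 3y^3) has coefficients 1,-1,1,3,0,0,0,0,0,0,0,0 for degrees 0…11.
Multiplying by (1 + 2y^3 + y^4) gives running coefficients 1,-1,1,5,-1,1,7,3,0,0,0,0 for degrees 0…11.
Finally multiplying by (2 + 2y - 2y^2 - y^3 - y^4), the product of all factors after the first has coefficients 2,0,-2,13,6,-10,12,14,-8,-14,-10,-3 for degrees 0…11.
[y^11] = 1·(-3) + 1·(-10) + 1·(-14) + 1·(-8) = -35.

-35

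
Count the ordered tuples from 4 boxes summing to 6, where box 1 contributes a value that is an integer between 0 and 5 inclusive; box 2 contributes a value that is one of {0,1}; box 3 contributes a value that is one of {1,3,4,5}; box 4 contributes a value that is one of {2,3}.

The generating function for the choices is (1 + t + t^2 + t^3 + t^4 + t^5)·(1 + t)·(t + t^3 + t^4 + t^5)·(t^2 + t^3); the count is [t^6].
(1 + t + t^2 + t^3 + t^4 + t^5) has coefficients 1,1,1,1,1,1 for degrees 0…5.
(1 + t) has coefficients 1,1,0,0,0,0,0 for degrees 0…6.
Multiplying by (t + t^3 + t^4 + t^5) gives running coefficients 0,1,1,1,2,2,1 for degrees 0…6.
Finally multiplying by (t^2 + t^3), the product of all factors after the first has coefficients 0,0,0,1,2,2,3 for degrees 0…6.
[t^6] = 1·3 + 1·2 + 1·2 + 1·1 + 1·0 + 1·0 = 8.

8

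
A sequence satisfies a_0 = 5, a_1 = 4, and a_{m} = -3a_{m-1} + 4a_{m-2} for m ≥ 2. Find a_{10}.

The ordinary generating function has denominator 1 + 3q - 4q^2.
Iterating the recurrence: a_0,…,a_{10} = 5, 4, 8, -8, 56, -200, 824, -3272, 13112, -52424, 209720.

209720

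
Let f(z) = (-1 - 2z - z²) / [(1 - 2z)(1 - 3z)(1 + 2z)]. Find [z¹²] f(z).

Partial fractions give a closed form: a_n = (9/4)·2^n + (-16/5)·3^n + (-1/20)·(-2)^n.
At n = 12: a_12 = -1691600.

-1691600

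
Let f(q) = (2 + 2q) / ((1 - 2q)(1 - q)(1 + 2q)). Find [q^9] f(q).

Partial fractions give a closed form: a_n = (3)·2^n + (-4/3)·1^n + (1/3)·(-2)^n.
At n = 9: a_9 = 1364.

1364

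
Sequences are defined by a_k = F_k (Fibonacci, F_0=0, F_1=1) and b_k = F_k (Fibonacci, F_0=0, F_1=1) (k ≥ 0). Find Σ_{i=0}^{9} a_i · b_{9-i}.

The convolution is the x^9 coefficient of A(x)B(x).
Σ = 0·34 + 1·21 + 1·13 + 2·8 + 3·5 + 5·3 + 8·2 + 13·1 + 21·1 + 34·0 = 130.

130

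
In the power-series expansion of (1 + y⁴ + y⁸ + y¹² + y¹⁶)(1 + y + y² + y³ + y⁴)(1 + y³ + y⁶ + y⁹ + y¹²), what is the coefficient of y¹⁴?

6

(1 + y⁴ + y⁸ + y¹² + y¹⁶) has coefficients 1,0,0,0,1,0,0,0,1,0,0,0,1,0,0 for degrees 0…14.
(1 + y + y² + y³ + y⁴) has coefficients 1,1,1,1,1,0,0,0,0,0,0,0,0,0,0 for degrees 0…14.
Finally multiplying by (1 + y³ + y⁶ + y⁹ + y¹²), the product of all factors after the first has coefficients 1,1,1,2,2,1,2,2,1,2,2,1,2,2,1 for degrees 0…14.
[y¹⁴] = 1·1 + 1·2 + 1·2 + 1·1 = 6.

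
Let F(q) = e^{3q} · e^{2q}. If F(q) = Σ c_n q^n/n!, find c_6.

15625

The EGF product rule gives c_6 = Σ_{k_1+k_2=6} C(6; k_1,k_2) · ∏ g_i(k_i), where e^{3q} gives (3)^k; e^{2q} gives (2)^k.
g_1(k) for k = 0…6: 1, 3, 9, 27, 81, 243, 729.
g_2(k) for k = 0…6: 1, 2, 4, 8, 16, 32, 64.
c_6 = Σ_k C(6,k)·g_1(k)·g_2(6−k) = 1·1·64 + 6·3·32 + 15·9·16 + 20·27·8 + 15·81·4 + 6·243·2 + 1·729·1 = 64 + 576 + 2160 + 4320 + 4860 + 2916 + 729 = 15625.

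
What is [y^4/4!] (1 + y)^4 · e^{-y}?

The EGF product rule gives c_4 = Σ_{k_1+k_2=4} C(4; k_1,k_2) · ∏ g_i(k_i), where (1+y)^4 gives the falling factorial (4)_k; e^{-y} gives (-1)^k.
g_1(k) for k = 0…4: 1, 4, 12, 24, 24.
g_2(k) for k = 0…4: 1, -1, 1, -1, 1.
c_4 = Σ_k C(4,k)·g_1(k)·g_2(4−k) = 1·1·1 + 4·4·(-1) + 6·12·1 + 4·24·(-1) + 1·24·1 = 1 − 16 + 72 − 96 + 24 = -15.

-15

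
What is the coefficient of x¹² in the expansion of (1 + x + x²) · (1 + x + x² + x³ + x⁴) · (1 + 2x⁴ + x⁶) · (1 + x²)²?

(1 + x + x²) has coefficients 1,1,1 for degrees 0…2.
(1 + x + x² + x³ + x⁴) has coefficients 1,1,1,1,1,0,0,0,0,0,0,0,0 for degrees 0…12.
Multiplying by (1 + 2x⁴ + x⁶) gives running coefficients 1,1,1,1,3,2,3,3,3,1,1,0,0 for degrees 0…12.
Finally multiplying by (1 + x²)², the product of all factors after the first has coefficients 1,1,3,3,6,5,10,8,12,9,10,5,5 for degrees 0…12.
[x¹²] = 1·5 + 1·5 + 1·10 = 20.

20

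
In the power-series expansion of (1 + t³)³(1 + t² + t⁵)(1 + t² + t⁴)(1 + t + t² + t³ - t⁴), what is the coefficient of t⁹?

18

(1 + t³)³ has coefficients 1,0,0,3,0,0,3,0,0,1 for degrees 0…9.
(1 + t² + t⁵) has coefficients 1,0,1,0,0,1,0,0,0,0 for degrees 0…9.
Multiplying by (1 + t² + t⁴) gives running coefficients 1,0,2,0,2,1,1,1,0,1 for degrees 0…9.
Finally multiplying by (1 + t + t² + t³ - t⁴), the product of all factors after the first has coefficients 1,1,3,3,3,5,2,5,1,2 for degrees 0…9.
[t⁹] = 1·2 + 3·2 + 3·3 + 1·1 = 18.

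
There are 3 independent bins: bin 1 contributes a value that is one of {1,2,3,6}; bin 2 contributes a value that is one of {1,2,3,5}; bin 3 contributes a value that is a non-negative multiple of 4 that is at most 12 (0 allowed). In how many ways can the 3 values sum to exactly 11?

5

The generating function for the choices is (z + z^2 + z^3 + z^6)·(z + z^2 + z^3 + z^5)·(1 + z^4 + z^8 + z^12); the count is [z^11].
(z + z^2 + z^3 + z^6) has coefficients 0,1,1,1,0,0,1 for degrees 0…6.
(z + z^2 + z^3 + z^5) has coefficients 0,1,1,1,0,1,0,0,0,0,0,0 for degrees 0…11.
Finally multiplying by (1 + z^4 + z^8 + z^12), the product of all factors after the first has coefficients 0,1,1,1,0,2,1,1,0,2,1,1 for degrees 0…11.
[z^11] = 1·1 + 1·2 + 1·0 + 1·2 = 5.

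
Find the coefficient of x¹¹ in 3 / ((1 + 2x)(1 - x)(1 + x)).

Partial fractions give a closed form: a_n = (4)·(-2)^n + (1/2)·1^n + (-3/2)·(-1)^n.
At n = 11: a_11 = -8190.

-8190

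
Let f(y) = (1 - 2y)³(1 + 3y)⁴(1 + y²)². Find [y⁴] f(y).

(1 - 2y)³ has coefficients 1,-6,12,-8 for degrees 0…3.
(1 + 3y)⁴ has coefficients 1,12,54,108,81 for degrees 0…4.
Finally multiplying by (1 + y²)², the product of all factors after the first has coefficients 1,12,56,132,190 for degrees 0…4.
[y⁴] = 1·190 − 6·132 + 12·56 − 8·12 = -26.

-26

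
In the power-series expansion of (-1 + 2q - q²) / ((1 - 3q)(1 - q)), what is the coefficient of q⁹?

-13122

The denominator gives the recurrence a_n = 4a_(n−1) − 3a_(n−2) for n ≥ 3; the numerator fixes a_0 = -1, a_1 = -2, a_2 = -6.
Iterating: -1, -2, -6, -18, -54, -162, -486, -1458, -4374, -13122, so a_9 = -13122.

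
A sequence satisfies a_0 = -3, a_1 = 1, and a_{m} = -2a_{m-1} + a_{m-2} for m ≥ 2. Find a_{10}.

-5333

The ordinary generating function has denominator 1 + 2x - x^2.
Iterating the recurrence: a_0,…,a_{10} = -3, 1, -5, 11, -27, 65, -157, 379, -915, 2209, -5333.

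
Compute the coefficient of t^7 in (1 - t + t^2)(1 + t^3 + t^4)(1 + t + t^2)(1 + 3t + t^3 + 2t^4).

(1 - t + t^2) has coefficients 1,-1,1 for degrees 0…2.
(1 + t^3 + t^4) has coefficients 1,0,0,1,1,0,0,0 for degrees 0…7.
Multiplying by (1 + t + t^2) gives running coefficients 1,1,1,1,2,2,1,0 for degrees 0…7.
Finally multiplying by (1 + 3t + t^3 + 2t^4), the product of all factors after the first has coefficients 1,4,4,5,8,11,10,7 for degrees 0…7.
[t^7] = 1·7 − 1·10 + 1·11 = 8.

8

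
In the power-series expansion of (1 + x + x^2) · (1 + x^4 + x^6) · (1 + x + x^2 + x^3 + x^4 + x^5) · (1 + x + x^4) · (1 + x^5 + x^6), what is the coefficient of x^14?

(1 + x + x^2) has coefficients 1,1,1 for degrees 0…2.
(1 + x^4 + x^6) has coefficients 1,0,0,0,1,0,1,0,0,0,0,0,0,0,0 for degrees 0…14.
Multiplying by (1 + x + x^2 + x^3 + x^4 + x^5) gives running coefficients 1,1,1,1,2,2,2,2,2,2,1,1,0,0,0 for degrees 0…14.
Multiplying by (1 + x + x^4) gives running coefficients 1,2,2,2,4,5,5,5,6,6,5,4,3,2,1 for degrees 0…14.
Finally multiplying by (1 + x^5 + x^6), the product of all factors after the first has coefficients 1,2,2,2,4,6,8,9,10,12,14,14,13,13,13 for degrees 0…14.
[x^14] = 1·13 + 1·13 + 1·13 = 39.

39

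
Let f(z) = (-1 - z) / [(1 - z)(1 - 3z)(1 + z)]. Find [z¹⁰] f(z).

Partial fractions give a closed form: a_n = (1/2)·1^n + (-3/2)·3^n.
At n = 10: a_10 = -88573.

-88573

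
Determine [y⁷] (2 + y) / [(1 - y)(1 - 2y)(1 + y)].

425

The denominator gives the recurrence a_n = 2a_(n−1) + a_(n−2) − 2a_(n−3) for n ≥ 3; the numerator fixes a_0 = 2, a_1 = 5, a_2 = 12.
Iterating: 2, 5, 12, 25, 52, 105, 212, 425, so a_7 = 425.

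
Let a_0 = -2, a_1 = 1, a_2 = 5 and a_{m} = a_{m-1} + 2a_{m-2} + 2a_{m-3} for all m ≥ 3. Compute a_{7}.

159

The ordinary generating function has denominator 1 - z - 2z^2 - 2z^3.
Iterating the recurrence: a_0,…,a_{7} = -2, 1, 5, 3, 15, 31, 67, 159.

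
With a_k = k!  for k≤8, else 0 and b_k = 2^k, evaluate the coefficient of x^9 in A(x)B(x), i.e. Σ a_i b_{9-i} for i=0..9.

110656

This is [x^9] in the product of the two ordinary generating functions.
Σ = 1·512 + 1·256 + 2·128 + 6·64 + 24·32 + 120·16 + 720·8 + 5040·4 + 40320·2 + 0·1 = 110656.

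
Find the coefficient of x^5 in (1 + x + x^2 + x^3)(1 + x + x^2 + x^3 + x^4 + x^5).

4

(1 + x + x^2 + x^3) has coefficients 1,1,1,1 for degrees 0…3.
(1 + x + x^2 + x^3 + x^4 + x^5) has coefficients 1,1,1,1,1,1 for degrees 0…5.
[x^5] = 1·1 + 1·1 + 1·1 + 1·1 = 4.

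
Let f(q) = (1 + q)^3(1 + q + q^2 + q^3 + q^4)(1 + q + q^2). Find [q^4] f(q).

(1 + q)^3 has coefficients 1,3,3,1 for degrees 0…3.
(1 + q + q^2 + q^3 + q^4) has coefficients 1,1,1,1,1 for degrees 0…4.
Finally multiplying by (1 + q + q^2), the product of all factors after the first has coefficients 1,2,3,3,3 for degrees 0…4.
[q^4] = 1·3 + 3·3 + 3·3 + 1·2 = 23.

23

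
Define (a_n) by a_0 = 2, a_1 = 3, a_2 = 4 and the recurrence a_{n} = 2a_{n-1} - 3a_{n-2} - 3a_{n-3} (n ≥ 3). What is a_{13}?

5552

The ordinary generating function has denominator 1 - 2x + 3x^2 + 3x^3.
Iterating the recurrence: a_0,…,a_{13} = 2, 3, 4, -7, -35, -61, 4, 296, 763, 626, -1925, -8017, -12137, 5552.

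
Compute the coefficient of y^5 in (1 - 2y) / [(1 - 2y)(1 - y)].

1

The denominator gives the recurrence a_n = 3a_(n−1) − 2a_(n−2) for n ≥ 2; the numerator fixes a_0 = 1, a_1 = 1.
Iterating: 1, 1, 1, 1, 1, 1, so a_5 = 1.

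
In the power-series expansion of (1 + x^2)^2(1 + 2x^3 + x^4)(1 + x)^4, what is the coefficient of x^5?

(1 + x^2)^2 has coefficients 1,0,2,0,1 for degrees 0…4.
(1 + 2x^3 + x^4) has coefficients 1,0,0,2,1,0 for degrees 0…5.
Finally multiplying by (1 + x)^4, the product of all factors after the first has coefficients 1,4,6,6,10,16 for degrees 0…5.
[x^5] = 1·16 + 2·6 + 1·4 = 32.

32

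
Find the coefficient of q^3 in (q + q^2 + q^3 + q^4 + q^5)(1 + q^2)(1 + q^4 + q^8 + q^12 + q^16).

(q + q^2 + q^3 + q^4 + q^5) has coefficients 0,1,1,1 for degrees 0…3.
(1 + q^2) has coefficients 1,0,1,0 for degrees 0…3.
Finally multiplying by (1 + q^4 + q^8 + q^12 + q^16), the product of all factors after the first has coefficients 1,0,1,0 for degrees 0…3.
[q^3] = 1·1 + 1·0 + 1·1 = 2.

2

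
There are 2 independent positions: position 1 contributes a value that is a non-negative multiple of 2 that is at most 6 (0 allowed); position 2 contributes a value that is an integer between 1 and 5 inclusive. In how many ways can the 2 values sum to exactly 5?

3

The generating function for the choices is (1 + t^2 + t^4 + t^6)·(t + t^2 + t^3 + t^4 + t^5); the count is [t^5].
(1 + t^2 + t^4 + t^6) has coefficients 1,0,1,0,1,0 for degrees 0…5.
(t + t^2 + t^3 + t^4 + t^5) has coefficients 0,1,1,1,1,1 for degrees 0…5.
[t^5] = 1·1 + 1·1 + 1·1 = 3.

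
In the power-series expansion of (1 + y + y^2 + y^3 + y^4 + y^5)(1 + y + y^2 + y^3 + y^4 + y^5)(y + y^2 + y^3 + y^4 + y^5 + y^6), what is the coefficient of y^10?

(1 + y + y^2 + y^3 + y^4 + y^5) has coefficients 1,1,1,1,1,1 for degrees 0…5.
(1 + y + y^2 + y^3 + y^4 + y^5) has coefficients 1,1,1,1,1,1,0,0,0,0,0 for degrees 0…10.
Finally multiplying by (y + y^2 + y^3 + y^4 + y^5 + y^6), the product of all factors after the first has coefficients 0,1,2,3,4,5,6,5,4,3,2 for degrees 0…10.
[y^10] = 1·2 + 1·3 + 1·4 + 1·5 + 1·6 + 1·5 = 25.

25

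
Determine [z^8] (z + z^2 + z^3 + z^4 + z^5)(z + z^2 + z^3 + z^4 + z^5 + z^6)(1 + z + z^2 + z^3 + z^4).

(z + z^2 + z^3 + z^4 + z^5) has coefficients 0,1,1,1,1,1 for degrees 0…5.
(z + z^2 + z^3 + z^4 + z^5 + z^6) has coefficients 0,1,1,1,1,1,1,0,0 for degrees 0…8.
Finally multiplying by (1 + z + z^2 + z^3 + z^4), the product of all factors after the first has coefficients 0,1,2,3,4,5,5,4,3 for degrees 0…8.
[z^8] = 1·4 + 1·5 + 1·5 + 1·4 + 1·3 = 21.

21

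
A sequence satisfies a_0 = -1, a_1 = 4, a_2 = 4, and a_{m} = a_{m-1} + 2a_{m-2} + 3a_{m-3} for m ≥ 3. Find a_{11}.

10949

The ordinary generating function has denominator 1 - z - 2z^2 - 3z^3.
Iterating the recurrence: a_0,…,a_{11} = -1, 4, 4, 9, 29, 59, 144, 349, 814, 1944, 4619, 10949.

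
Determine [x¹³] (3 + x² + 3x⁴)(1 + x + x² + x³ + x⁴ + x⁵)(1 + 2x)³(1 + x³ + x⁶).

(3 + x² + 3x⁴) has coefficients 3,0,1,0,3 for degrees 0…4.
(1 + x + x² + x³ + x⁴ + x⁵) has coefficients 1,1,1,1,1,1,0,0,0,0,0,0,0,0 for degrees 0…13.
Multiplying by (1 + 2x)³ gives running coefficients 1,7,19,27,27,27,26,20,8,0,0,0,0,0 for degrees 0…13.
Finally multiplying by (1 + x³ + x⁶), the product of all factors after the first has coefficients 1,7,19,28,34,46,54,54,54,53,47,35,26,20 for degrees 0…13.
[x¹³] = 3·20 + 1·35 + 3·53 = 254.

254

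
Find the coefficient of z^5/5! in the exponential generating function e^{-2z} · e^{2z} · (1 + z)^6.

The EGF product rule gives c_5 = Σ_{k_1+k_2+k_3=5} C(5; k_1,k_2,k_3) · ∏ g_i(k_i), where e^{-2z} gives (-2)^k; e^{2z} gives (2)^k; (1+z)^6 gives the falling factorial (6)_k.
g_1(k) for k = 0…5: 1, -2, 4, -8, 16, -32.
g_2(k) for k = 0…5: 1, 2, 4, 8, 16, 32.
g_3(k) for k = 0…5: 1, 6, 30, 120, 360, 720.
First combine the last two factors: h(k) = Σ_j C(k,j)·g_2(j)·g_3(k−j) for k = 0…5: 1, 8, 58, 380, 2248, 12032.
c_5 = Σ_k C(5,k)·g_1(k)·h(5−k) = 1·1·12032 + 5·(-2)·2248 + 10·4·380 + 10·(-8)·58 + 5·16·8 + 1·(-32)·1 = 12032 − 22480 + 15200 − 4640 + 640 − 32 = 720.

720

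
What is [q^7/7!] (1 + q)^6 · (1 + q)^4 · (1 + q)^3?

The EGF product rule gives c_7 = Σ_{k_1+k_2+k_3=7} C(7; k_1,k_2,k_3) · ∏ g_i(k_i), where (1+q)^6 gives the falling factorial (6)_k; (1+q)^4 gives the falling factorial (4)_k; (1+q)^3 gives the falling factorial (3)_k.
g_1(k) for k = 0…7: 1, 6, 30, 120, 360, 720, 720, 0.
g_2(k) for k = 0…7: 1, 4, 12, 24, 24, 0, 0, 0.
g_3(k) for k = 0…7: 1, 3, 6, 6, 0, 0, 0, 0.
First combine the last two factors: h(k) = Σ_j C(k,j)·g_2(j)·g_3(k−j) for k = 0…7: 1, 7, 42, 210, 840, 2520, 5040, 5040.
c_7 = Σ_k C(7,k)·g_1(k)·h(7−k) = 1·1·5040 + 7·6·5040 + 21·30·2520 + 35·120·840 + 35·360·210 + 21·720·42 + 7·720·7 = 5040 + 211680 + 1587600 + 3528000 + 2646000 + 635040 + 35280 = 8648640.

8648640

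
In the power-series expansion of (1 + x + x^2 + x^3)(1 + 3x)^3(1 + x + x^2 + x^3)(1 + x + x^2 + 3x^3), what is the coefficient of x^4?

367

(1 + x + x^2 + x^3) has coefficients 1,1,1,1 for degrees 0…3.
(1 + 3x)^3 has coefficients 1,9,27,27,0 for degrees 0…4.
Multiplying by (1 + x + x^2 + x^3) gives running coefficients 1,10,37,64,63 for degrees 0…4.
Finally multiplying by (1 + x + x^2 + 3x^3), the product of all factors after the first has coefficients 1,11,48,114,194 for degrees 0…4.
[x^4] = 1·194 + 1·114 + 1·48 + 1·11 = 367.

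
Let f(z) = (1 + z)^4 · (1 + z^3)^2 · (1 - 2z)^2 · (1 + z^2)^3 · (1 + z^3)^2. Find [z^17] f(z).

204

(1 + z)^4 has coefficients 1,4,6,4,1 for degrees 0…4.
(1 + z^3)^2 has coefficients 1,0,0,2,0,0,1,0,0,0,0,0,0,0,0,0,0,0 for degrees 0…17.
Multiplying by (1 - 2z)^2 gives running coefficients 1,-4,4,2,-8,8,1,-4,4,0,0,0,0,0,0,0,0,0 for degrees 0…17.
Multiplying by (1 + z^2)^3 gives running coefficients 1,-4,7,-10,7,2,-10,22,-13,14,7,-4,13,-4,4,0,0,0 for degrees 0…17.
Finally multiplying by (1 + z^3)^2, the product of all factors after the first has coefficients 1,-4,7,-8,-1,16,-29,32,-2,-16,58,-28,31,32,-17,40,-1,4 for degrees 0…17.
[z^17] = 1·4 + 4·(-1) + 6·40 + 4·(-17) + 1·32 = 204.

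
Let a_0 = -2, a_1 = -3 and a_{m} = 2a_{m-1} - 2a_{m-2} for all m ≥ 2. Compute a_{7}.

The ordinary generating function has denominator 1 - 2z + 2z^2.
Iterating the recurrence: a_0,…,a_{7} = -2, -3, -2, 2, 8, 12, 8, -8.

-8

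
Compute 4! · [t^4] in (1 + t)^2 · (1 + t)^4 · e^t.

1045

The EGF product rule gives c_4 = Σ_{k_1+k_2+k_3=4} C(4; k_1,k_2,k_3) · ∏ g_i(k_i), where (1+t)^2 gives the falling factorial (2)_k; (1+t)^4 gives the falling factorial (4)_k; e^t gives (1)^k.
g_1(k) for k = 0…4: 1, 2, 2, 0, 0.
g_2(k) for k = 0…4: 1, 4, 12, 24, 24.
g_3(k) for k = 0…4: 1, 1, 1, 1, 1.
First combine the last two factors: h(k) = Σ_j C(k,j)·g_2(j)·g_3(k−j) for k = 0…4: 1, 5, 21, 73, 209.
c_4 = Σ_k C(4,k)·g_1(k)·h(4−k) = 1·1·209 + 4·2·73 + 6·2·21 = 209 + 584 + 252 = 1045.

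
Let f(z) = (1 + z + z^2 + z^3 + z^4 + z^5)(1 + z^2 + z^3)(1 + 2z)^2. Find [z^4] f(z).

(1 + z + z^2 + z^3 + z^4 + z^5) has coefficients 1,1,1,1,1 for degrees 0…4.
(1 + z^2 + z^3) has coefficients 1,0,1,1,0 for degrees 0…4.
Finally multiplying by (1 + 2z)^2, the product of all factors after the first has coefficients 1,4,5,5,8 for degrees 0…4.
[z^4] = 1·8 + 1·5 + 1·5 + 1·4 + 1·1 = 23.

23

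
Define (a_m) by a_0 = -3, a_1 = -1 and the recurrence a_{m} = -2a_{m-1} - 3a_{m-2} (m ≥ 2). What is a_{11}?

The ordinary generating function has denominator 1 + 2z + 3z^2.
Iterating the recurrence: a_0,…,a_{11} = -3, -1, 11, -19, 5, 47, -109, 77, 173, -577, 635, 461.

461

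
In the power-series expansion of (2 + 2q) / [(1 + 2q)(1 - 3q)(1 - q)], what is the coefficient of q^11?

424606

Partial fractions give a closed form: a_n = (4/15)·(-2)^n + (12/5)·3^n + (-2/3)·1^n.
At n = 11: a_11 = 424606.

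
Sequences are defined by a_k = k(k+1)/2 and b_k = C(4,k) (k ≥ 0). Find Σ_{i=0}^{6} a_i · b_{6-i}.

This is [x^6] in the product of the two ordinary generating functions.
Σ = 0·0 + 1·0 + 3·1 + 6·4 + 10·6 + 15·4 + 21·1 = 168.

168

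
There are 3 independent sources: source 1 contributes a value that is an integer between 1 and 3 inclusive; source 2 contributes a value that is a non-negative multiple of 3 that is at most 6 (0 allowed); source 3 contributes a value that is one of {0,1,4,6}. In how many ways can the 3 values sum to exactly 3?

2

The generating function for the choices is (z + z² + z³)·(1 + z³ + z⁶)·(1 + z + z⁴ + z⁶); the count is [z³].
(z + z² + z³) has coefficients 0,1,1,1 for degrees 0…3.
(1 + z³ + z⁶) has coefficients 1,0,0,1 for degrees 0…3.
Finally multiplying by (1 + z + z⁴ + z⁶), the product of all factors after the first has coefficients 1,1,0,1 for degrees 0…3.
[z³] = 1·0 + 1·1 + 1·1 = 2.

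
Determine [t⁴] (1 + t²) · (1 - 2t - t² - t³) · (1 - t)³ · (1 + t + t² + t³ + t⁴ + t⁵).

(1 + t²) has coefficients 1,0,1 for degrees 0…2.
(1 - 2t - t² - t³) has coefficients 1,-2,-1,-1,0 for degrees 0…4.
Multiplying by (1 - t)³ gives running coefficients 1,-5,8,-5,2 for degrees 0…4.
Finally multiplying by (1 + t + t² + t³ + t⁴ + t⁵), the product of all factors after the first has coefficients 1,-4,4,-1,1 for degrees 0…4.
[t⁴] = 1·1 + 1·4 = 5.

5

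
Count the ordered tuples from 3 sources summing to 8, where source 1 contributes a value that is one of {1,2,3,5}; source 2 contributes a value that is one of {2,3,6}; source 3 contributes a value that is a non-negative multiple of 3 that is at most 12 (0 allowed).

4

The generating function for the choices is (t + t² + t³ + t⁵)·(t² + t³ + t⁶)·(1 + t³ + t⁶ + t⁹ + t¹²); the count is [t⁸].
(t + t² + t³ + t⁵) has coefficients 0,1,1,1,0,1 for degrees 0…5.
(t² + t³ + t⁶) has coefficients 0,0,1,1,0,0,1,0,0 for degrees 0…8.
Finally multiplying by (1 + t³ + t⁶ + t⁹ + t¹²), the product of all factors after the first has coefficients 0,0,1,1,0,1,2,0,1 for degrees 0…8.
[t⁸] = 1·0 + 1·2 + 1·1 + 1·1 = 4.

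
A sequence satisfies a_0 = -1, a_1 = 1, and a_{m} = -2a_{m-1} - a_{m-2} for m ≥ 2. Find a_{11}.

The ordinary generating function has denominator 1 + 2q + q^2.
Iterating the recurrence: a_0,…,a_{11} = -1, 1, -1, 1, -1, 1, -1, 1, -1, 1, -1, 1.

1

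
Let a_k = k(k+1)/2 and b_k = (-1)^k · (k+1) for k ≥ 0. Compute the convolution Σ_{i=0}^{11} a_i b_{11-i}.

Write out a_i and b_{11-i} for i = 0,…,11 and sum the products.
Σ = 0·(-12) + 1·11 + 3·(-10) + 6·9 + 10·(-8) + 15·7 + 21·(-6) + 28·5 + 36·(-4) + 45·3 + 55·(-2) + 66·1 = 21.

21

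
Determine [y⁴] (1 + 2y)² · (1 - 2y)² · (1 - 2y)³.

(1 + 2y)² has coefficients 1,4,4 for degrees 0…2.
(1 - 2y)² has coefficients 1,-4,4,0,0 for degrees 0…4.
Finally multiplying by (1 - 2y)³, the product of all factors after the first has coefficients 1,-10,40,-80,80 for degrees 0…4.
[y⁴] = 1·80 + 4·(-80) + 4·40 = -80.

-80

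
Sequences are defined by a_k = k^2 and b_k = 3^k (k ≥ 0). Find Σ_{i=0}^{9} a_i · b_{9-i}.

Write out a_i and b_{9-i} for i = 0,…,9 and sum the products.
Σ = 0·19683 + 1·6561 + 4·2187 + 9·729 + 16·243 + 25·81 + 36·27 + 49·9 + 64·3 + 81·1 = 29469.

29469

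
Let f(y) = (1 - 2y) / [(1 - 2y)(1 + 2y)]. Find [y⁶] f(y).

64

Partial fractions give a closed form: a_n = (1)·(-2)^n.
At n = 6: a_6 = 64.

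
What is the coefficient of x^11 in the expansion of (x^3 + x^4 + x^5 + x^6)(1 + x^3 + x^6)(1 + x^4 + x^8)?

(x^3 + x^4 + x^5 + x^6) has coefficients 0,0,0,1,1,1,1 for degrees 0…6.
(1 + x^3 + x^6) has coefficients 1,0,0,1,0,0,1,0,0,0,0,0 for degrees 0…11.
Finally multiplying by (1 + x^4 + x^8), the product of all factors after the first has coefficients 1,0,0,1,1,0,1,1,1,0,1,1 for degrees 0…11.
[x^11] = 1·1 + 1·1 + 1·1 + 1·0 = 3.

3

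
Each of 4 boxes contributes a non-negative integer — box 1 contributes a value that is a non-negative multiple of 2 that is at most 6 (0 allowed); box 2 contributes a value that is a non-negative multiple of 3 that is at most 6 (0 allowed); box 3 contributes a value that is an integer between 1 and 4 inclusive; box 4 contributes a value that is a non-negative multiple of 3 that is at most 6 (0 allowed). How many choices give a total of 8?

The generating function for the choices is (1 + y^2 + y^4 + y^6)·(1 + y^3 + y^6)·(y + y^2 + y^3 + y^4)·(1 + y^3 + y^6); the count is [y^8].
(1 + y^2 + y^4 + y^6) has coefficients 1,0,1,0,1,0,1 for degrees 0…6.
(1 + y^3 + y^6) has coefficients 1,0,0,1,0,0,1,0,0 for degrees 0…8.
Multiplying by (y + y^2 + y^3 + y^4) gives running coefficients 0,1,1,1,2,1,1,2,1 for degrees 0…8.
Finally multiplying by (1 + y^3 + y^6), the product of all factors after the first has coefficients 0,1,1,1,3,2,2,5,3 for degrees 0…8.
[y^8] = 1·3 + 1·2 + 1·3 + 1·1 = 9.

9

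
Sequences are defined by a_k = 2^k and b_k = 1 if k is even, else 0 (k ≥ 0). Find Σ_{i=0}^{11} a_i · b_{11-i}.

2730

The convolution is the t^11 coefficient of A(t)B(t).
Σ = 1·0 + 2·1 + 4·0 + 8·1 + 16·0 + 32·1 + 64·0 + 128·1 + 256·0 + 512·1 + 1024·0 + 2048·1 = 2730.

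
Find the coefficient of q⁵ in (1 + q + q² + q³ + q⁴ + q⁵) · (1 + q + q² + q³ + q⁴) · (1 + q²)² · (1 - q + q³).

(1 + q + q² + q³ + q⁴ + q⁵) has coefficients 1,1,1,1,1,1 for degrees 0…5.
(1 + q + q² + q³ + q⁴) has coefficients 1,1,1,1,1,0 for degrees 0…5.
Multiplying by (1 + q²)² gives running coefficients 1,1,3,3,4,3 for degrees 0…5.
Finally multiplying by (1 - q + q³), the product of all factors after the first has coefficients 1,0,2,1,2,2 for degrees 0…5.
[q⁵] = 1·2 + 1·2 + 1·1 + 1·2 + 1·0 + 1·1 = 8.

8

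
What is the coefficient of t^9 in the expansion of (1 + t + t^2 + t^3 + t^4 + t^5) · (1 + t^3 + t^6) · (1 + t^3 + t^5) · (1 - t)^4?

-5

(1 + t + t^2 + t^3 + t^4 + t^5) has coefficients 1,1,1,1,1,1 for degrees 0…5.
(1 + t^3 + t^6) has coefficients 1,0,0,1,0,0,1,0,0,0 for degrees 0…9.
Multiplying by (1 + t^3 + t^5) gives running coefficients 1,0,0,2,0,1,2,0,1,1 for degrees 0…9.
Finally multiplying by (1 - t)^4, the product of all factors after the first has coefficients 1,-4,6,-2,-7,13,-10,0,9,-10 for degrees 0…9.
[t^9] = 1·(-10) + 1·9 + 1·0 + 1·(-10) + 1·13 + 1·(-7) = -5.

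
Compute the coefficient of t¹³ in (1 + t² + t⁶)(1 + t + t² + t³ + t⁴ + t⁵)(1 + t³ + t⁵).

(1 + t² + t⁶) has coefficients 1,0,1,0,0,0,1 for degrees 0…6.
(1 + t + t² + t³ + t⁴ + t⁵) has coefficients 1,1,1,1,1,1,0,0,0,0,0,0,0,0 for degrees 0…13.
Finally multiplying by (1 + t³ + t⁵), the product of all factors after the first has coefficients 1,1,1,2,2,3,2,2,2,1,1,0,0,0 for degrees 0…13.
[t¹³] = 1·0 + 1·0 + 1·2 = 2.

2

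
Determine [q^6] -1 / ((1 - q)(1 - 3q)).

-1093

The denominator gives the recurrence a_n = 4a_(n−1) − 3a_(n−2) for n ≥ 2; the numerator fixes a_0 = -1, a_1 = -4.
Iterating: -1, -4, -13, -40, -121, -364, -1093, so a_6 = -1093.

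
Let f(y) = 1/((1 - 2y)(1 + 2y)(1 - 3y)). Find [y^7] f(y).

3783

The denominator gives the recurrence a_n = 3a_(n−1) + 4a_(n−2) − 12a_(n−3) for n ≥ 3; the numerator fixes a_0 = 1, a_1 = 3, a_2 = 13.
Iterating: 1, 3, 13, 39, 133, 399, 1261, 3783, so a_7 = 3783.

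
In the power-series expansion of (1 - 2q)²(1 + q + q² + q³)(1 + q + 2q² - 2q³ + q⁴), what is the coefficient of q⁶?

3

(1 - 2q)² has coefficients 1,-4,4 for degrees 0…2.
(1 + q + q² + q³) has coefficients 1,1,1,1,0,0,0 for degrees 0…6.
Finally multiplying by (1 + q + 2q² - 2q³ + q⁴), the product of all factors after the first has coefficients 1,2,4,2,2,1,-1 for degrees 0…6.
[q⁶] = 1·(-1) − 4·1 + 4·2 = 3.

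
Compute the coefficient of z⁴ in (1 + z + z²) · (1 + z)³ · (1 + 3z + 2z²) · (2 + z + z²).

135

(1 + z + z²) has coefficients 1,1,1 for degrees 0…2.
(1 + z)³ has coefficients 1,3,3,1,0 for degrees 0…4.
Multiplying by (1 + 3z + 2z²) gives running coefficients 1,6,14,16,9 for degrees 0…4.
Finally multiplying by (2 + z + z²), the product of all factors after the first has coefficients 2,13,35,52,48 for degrees 0…4.
[z⁴] = 1·48 + 1·52 + 1·35 = 135.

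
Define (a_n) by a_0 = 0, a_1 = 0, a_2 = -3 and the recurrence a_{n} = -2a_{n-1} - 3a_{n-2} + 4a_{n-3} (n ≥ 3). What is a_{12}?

The ordinary generating function has denominator 1 + 2x + 3x^2 - 4x^3.
Iterating the recurrence: a_0,…,a_{12} = 0, 0, -3, 6, -3, -24, 81, -102, -135, 900, -1803, 366, 8277.

8277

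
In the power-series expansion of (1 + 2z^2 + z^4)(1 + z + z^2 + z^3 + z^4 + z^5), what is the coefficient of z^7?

(1 + 2z^2 + z^4) has coefficients 1,0,2,0,1 for degrees 0…4.
(1 + z + z^2 + z^3 + z^4 + z^5) has coefficients 1,1,1,1,1,1,0,0 for degrees 0…7.
[z^7] = 1·0 + 2·1 + 1·1 = 3.

3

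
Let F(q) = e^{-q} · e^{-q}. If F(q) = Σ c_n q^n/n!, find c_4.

16

The EGF product rule gives c_4 = Σ_{k_1+k_2=4} C(4; k_1,k_2) · ∏ g_i(k_i), where e^{-q} gives (-1)^k; e^{-q} gives (-1)^k.
g_1(k) for k = 0…4: 1, -1, 1, -1, 1.
g_2(k) for k = 0…4: 1, -1, 1, -1, 1.
c_4 = Σ_k C(4,k)·g_1(k)·g_2(4−k) = 1·1·1 + 4·(-1)·(-1) + 6·1·1 + 4·(-1)·(-1) + 1·1·1 = 1 + 4 + 6 + 4 + 1 = 16.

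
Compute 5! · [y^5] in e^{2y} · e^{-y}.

The EGF product rule gives c_5 = Σ_{k_1+k_2=5} C(5; k_1,k_2) · ∏ g_i(k_i), where e^{2y} gives (2)^k; e^{-y} gives (-1)^k.
g_1(k) for k = 0…5: 1, 2, 4, 8, 16, 32.
g_2(k) for k = 0…5: 1, -1, 1, -1, 1, -1.
c_5 = Σ_k C(5,k)·g_1(k)·g_2(5−k) = 1·1·(-1) + 5·2·1 + 10·4·(-1) + 10·8·1 + 5·16·(-1) + 1·32·1 = −1 + 10 − 40 + 80 − 80 + 32 = 1.

1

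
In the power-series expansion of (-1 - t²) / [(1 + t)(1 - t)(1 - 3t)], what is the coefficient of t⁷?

-2733

Partial fractions give a closed form: a_n = (-1/4)·(-1)^n + (1/2)·1^n + (-5/4)·3^n.
At n = 7: a_7 = -2733.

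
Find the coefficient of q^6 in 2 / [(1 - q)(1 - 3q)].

2186

The denominator gives the recurrence a_n = 4a_(n−1) − 3a_(n−2) for n ≥ 2; the numerator fixes a_0 = 2, a_1 = 8.
Iterating: 2, 8, 26, 80, 242, 728, 2186, so a_6 = 2186.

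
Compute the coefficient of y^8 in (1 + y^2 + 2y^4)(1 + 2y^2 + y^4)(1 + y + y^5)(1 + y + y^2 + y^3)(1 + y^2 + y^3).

57

(1 + y^2 + 2y^4) has coefficients 1,0,1,0,2 for degrees 0…4.
(1 + 2y^2 + y^4) has coefficients 1,0,2,0,1,0,0,0,0 for degrees 0…8.
Multiplying by (1 + y + y^5) gives running coefficients 1,1,2,2,1,2,0,2,0 for degrees 0…8.
Multiplying by (1 + y + y^2 + y^3) gives running coefficients 1,2,4,6,6,7,5,5,4 for degrees 0…8.
Finally multiplying by (1 + y^2 + y^3), the product of all factors after the first has coefficients 1,2,5,9,12,17,17,18,16 for degrees 0…8.
[y^8] = 1·16 + 1·17 + 2·12 = 57.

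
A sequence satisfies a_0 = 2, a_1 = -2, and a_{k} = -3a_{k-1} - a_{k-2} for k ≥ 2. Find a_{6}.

178

The ordinary generating function has denominator 1 + 3q + q^2.
Iterating the recurrence: a_0,…,a_{6} = 2, -2, 4, -10, 26, -68, 178.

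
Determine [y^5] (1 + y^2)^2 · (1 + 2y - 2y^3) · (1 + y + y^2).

(1 + y^2)^2 has coefficients 1,0,2,0,1 for degrees 0…4.
(1 + 2y - 2y^3) has coefficients 1,2,0,-2,0,0 for degrees 0…5.
Finally multiplying by (1 + y + y^2), the product of all factors after the first has coefficients 1,3,3,0,-2,-2 for degrees 0…5.
[y^5] = 1·(-2) + 2·0 + 1·3 = 1.

1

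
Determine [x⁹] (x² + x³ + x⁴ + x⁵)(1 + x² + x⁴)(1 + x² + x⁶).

4

(x² + x³ + x⁴ + x⁵) has coefficients 0,0,1,1,1,1 for degrees 0…5.
(1 + x² + x⁴) has coefficients 1,0,1,0,1,0,0,0,0,0 for degrees 0…9.
Finally multiplying by (1 + x² + x⁶), the product of all factors after the first has coefficients 1,0,2,0,2,0,2,0,1,0 for degrees 0…9.
[x⁹] = 1·0 + 1·2 + 1·0 + 1·2 = 4.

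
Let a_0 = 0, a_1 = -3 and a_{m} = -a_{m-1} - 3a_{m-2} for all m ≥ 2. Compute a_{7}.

-39

The ordinary generating function has denominator 1 + x + 3x^2.
Iterating the recurrence: a_0,…,a_{7} = 0, -3, 3, 6, -15, -3, 48, -39.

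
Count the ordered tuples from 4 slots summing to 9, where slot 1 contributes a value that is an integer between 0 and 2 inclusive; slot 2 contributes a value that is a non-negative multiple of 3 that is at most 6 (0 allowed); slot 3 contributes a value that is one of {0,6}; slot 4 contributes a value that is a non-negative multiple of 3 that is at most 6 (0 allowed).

4

The generating function for the choices is (1 + x + x^2)·(1 + x^3 + x^6)·(1 + x^6)·(1 + x^3 + x^6); the count is [x^9].
(1 + x + x^2) has coefficients 1,1,1 for degrees 0…2.
(1 + x^3 + x^6) has coefficients 1,0,0,1,0,0,1,0,0,0 for degrees 0…9.
Multiplying by (1 + x^6) gives running coefficients 1,0,0,1,0,0,2,0,0,1 for degrees 0…9.
Finally multiplying by (1 + x^3 + x^6), the product of all factors after the first has coefficients 1,0,0,2,0,0,4,0,0,4 for degrees 0…9.
[x^9] = 1·4 + 1·0 + 1·0 = 4.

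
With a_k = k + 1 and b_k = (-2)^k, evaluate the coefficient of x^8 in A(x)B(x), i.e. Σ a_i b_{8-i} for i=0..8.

This is [x^8] in the product of the two ordinary generating functions.
Σ = 1·256 + 2·(-128) + 3·64 + 4·(-32) + 5·16 + 6·(-8) + 7·4 + 8·(-2) + 9·1 = 117.

117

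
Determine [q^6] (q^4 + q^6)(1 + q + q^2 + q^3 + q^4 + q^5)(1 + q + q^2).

4

(q^4 + q^6) has coefficients 0,0,0,0,1,0,1 for degrees 0…6.
(1 + q + q^2 + q^3 + q^4 + q^5) has coefficients 1,1,1,1,1,1,0 for degrees 0…6.
Finally multiplying by (1 + q + q^2), the product of all factors after the first has coefficients 1,2,3,3,3,3,2 for degrees 0…6.
[q^6] = 1·3 + 1·1 = 4.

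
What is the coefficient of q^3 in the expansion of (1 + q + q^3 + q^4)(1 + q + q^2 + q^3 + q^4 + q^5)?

(1 + q + q^3 + q^4) has coefficients 1,1,0,1 for degrees 0…3.
(1 + q + q^2 + q^3 + q^4 + q^5) has coefficients 1,1,1,1 for degrees 0…3.
[q^3] = 1·1 + 1·1 + 1·1 = 3.

3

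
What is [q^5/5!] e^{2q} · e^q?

243

The EGF product rule gives c_5 = Σ_{k_1+k_2=5} C(5; k_1,k_2) · ∏ g_i(k_i), where e^{2q} gives (2)^k; e^q gives (1)^k.
g_1(k) for k = 0…5: 1, 2, 4, 8, 16, 32.
g_2(k) for k = 0…5: 1, 1, 1, 1, 1, 1.
c_5 = Σ_k C(5,k)·g_1(k)·g_2(5−k) = 1·1·1 + 5·2·1 + 10·4·1 + 10·8·1 + 5·16·1 + 1·32·1 = 1 + 10 + 40 + 80 + 80 + 32 = 243.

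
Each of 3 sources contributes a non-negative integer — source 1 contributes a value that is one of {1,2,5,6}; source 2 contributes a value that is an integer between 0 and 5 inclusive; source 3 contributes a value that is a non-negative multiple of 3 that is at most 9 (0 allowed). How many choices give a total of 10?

8

The generating function for the choices is (y + y^2 + y^5 + y^6)·(1 + y + y^2 + y^3 + y^4 + y^5)·(1 + y^3 + y^6 + y^9); the count is [y^10].
(y + y^2 + y^5 + y^6) has coefficients 0,1,1,0,0,1,1 for degrees 0…6.
(1 + y + y^2 + y^3 + y^4 + y^5) has coefficients 1,1,1,1,1,1,0,0,0,0,0 for degrees 0…10.
Finally multiplying by (1 + y^3 + y^6 + y^9), the product of all factors after the first has coefficients 1,1,1,2,2,2,2,2,2,2,2 for degrees 0…10.
[y^10] = 1·2 + 1·2 + 1·2 + 1·2 = 8.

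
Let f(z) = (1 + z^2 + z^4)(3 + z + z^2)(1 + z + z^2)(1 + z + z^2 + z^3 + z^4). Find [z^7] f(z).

29

(1 + z^2 + z^4) has coefficients 1,0,1,0,1 for degrees 0…4.
(3 + z + z^2) has coefficients 3,1,1,0,0,0,0,0 for degrees 0…7.
Multiplying by (1 + z + z^2) gives running coefficients 3,4,5,2,1,0,0,0 for degrees 0…7.
Finally multiplying by (1 + z + z^2 + z^3 + z^4), the product of all factors after the first has coefficients 3,7,12,14,15,12,8,3 for degrees 0…7.
[z^7] = 1·3 + 1·12 + 1·14 = 29.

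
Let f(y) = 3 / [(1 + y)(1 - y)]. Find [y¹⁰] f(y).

Partial fractions give a closed form: a_n = (3/2)·(-1)^n + (3/2)·1^n.
At n = 10: a_10 = 3.

3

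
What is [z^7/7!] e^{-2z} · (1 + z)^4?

The EGF product rule gives c_7 = Σ_{k_1+k_2=7} C(7; k_1,k_2) · ∏ g_i(k_i), where e^{-2z} gives (-2)^k; (1+z)^4 gives the falling factorial (4)_k.
g_1(k) for k = 0…7: 1, -2, 4, -8, 16, -32, 64, -128.
g_2(k) for k = 0…7: 1, 4, 12, 24, 24, 0, 0, 0.
c_7 = Σ_k C(7,k)·g_1(k)·g_2(7−k) = 35·(-8)·24 + 35·16·24 + 21·(-32)·12 + 7·64·4 + 1·(-128)·1 = −6720 + 13440 − 8064 + 1792 − 128 = 320.

320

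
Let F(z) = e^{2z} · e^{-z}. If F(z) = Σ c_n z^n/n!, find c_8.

1

The EGF product rule gives c_8 = Σ_{k_1+k_2=8} C(8; k_1,k_2) · ∏ g_i(k_i), where e^{2z} gives (2)^k; e^{-z} gives (-1)^k.
g_1(k) for k = 0…8: 1, 2, 4, 8, 16, 32, 64, 128, 256.
g_2(k) for k = 0…8: 1, -1, 1, -1, 1, -1, 1, -1, 1.
c_8 = Σ_k C(8,k)·g_1(k)·g_2(8−k) = 1·1·1 + 8·2·(-1) + 28·4·1 + 56·8·(-1) + 70·16·1 + 56·32·(-1) + 28·64·1 + 8·128·(-1) + 1·256·1 = 1 − 16 + 112 − 448 + 1120 − 1792 + 1792 − 1024 + 256 = 1.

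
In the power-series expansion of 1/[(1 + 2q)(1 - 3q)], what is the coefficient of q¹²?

Partial fractions give a closed form: a_n = (2/5)·(-2)^n + (3/5)·3^n.
At n = 12: a_12 = 320503.

320503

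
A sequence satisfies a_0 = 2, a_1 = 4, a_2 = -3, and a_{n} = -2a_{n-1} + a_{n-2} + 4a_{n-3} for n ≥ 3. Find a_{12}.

2769

The ordinary generating function has denominator 1 + 2t - t^2 - 4t^3.
Iterating the recurrence: a_0,…,a_{12} = 2, 4, -3, 18, -23, 52, -55, 70, 13, -176, 645, -1414, 2769.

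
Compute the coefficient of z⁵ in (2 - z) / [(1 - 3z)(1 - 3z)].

The denominator gives the recurrence a_n = 6a_(n−1) − 9a_(n−2) for n ≥ 2; the numerator fixes a_0 = 2, a_1 = 11.
Iterating: 2, 11, 48, 189, 702, 2511, so a_5 = 2511.

2511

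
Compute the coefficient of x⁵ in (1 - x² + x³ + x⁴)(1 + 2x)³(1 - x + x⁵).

16

(1 - x² + x³ + x⁴) has coefficients 1,0,-1,1,1 for degrees 0…4.
(1 + 2x)³ has coefficients 1,6,12,8,0,0 for degrees 0…5.
Finally multiplying by (1 - x + x⁵), the product of all factors after the first has coefficients 1,5,6,-4,-8,1 for degrees 0…5.
[x⁵] = 1·1 − 1·(-4) + 1·6 + 1·5 = 16.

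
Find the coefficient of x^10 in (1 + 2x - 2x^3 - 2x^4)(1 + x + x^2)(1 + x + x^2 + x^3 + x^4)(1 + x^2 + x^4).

-19

(1 + 2x - 2x^3 - 2x^4) has coefficients 1,2,0,-2,-2 for degrees 0…4.
(1 + x + x^2) has coefficients 1,1,1,0,0,0,0,0,0,0,0 for degrees 0…10.
Multiplying by (1 + x + x^2 + x^3 + x^4) gives running coefficients 1,2,3,3,3,2,1,0,0,0,0 for degrees 0…10.
Finally multiplying by (1 + x^2 + x^4), the product of all factors after the first has coefficients 1,2,4,5,7,7,7,5,4,2,1 for degrees 0…10.
[x^10] = 1·1 + 2·2 − 2·5 − 2·7 = -19.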